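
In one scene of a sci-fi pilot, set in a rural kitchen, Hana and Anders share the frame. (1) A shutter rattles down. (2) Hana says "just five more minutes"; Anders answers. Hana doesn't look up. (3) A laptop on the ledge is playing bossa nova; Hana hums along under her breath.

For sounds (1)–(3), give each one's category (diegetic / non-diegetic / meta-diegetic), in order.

Sound (1): a shutter is a real object/event in the scene's world, so diegetic.
Sound (2): spoken by a character present in the story world, so diegetic.
(3) source music from a laptop, which exists in the story world → diegetic.

diegetic, diegetic, diegetic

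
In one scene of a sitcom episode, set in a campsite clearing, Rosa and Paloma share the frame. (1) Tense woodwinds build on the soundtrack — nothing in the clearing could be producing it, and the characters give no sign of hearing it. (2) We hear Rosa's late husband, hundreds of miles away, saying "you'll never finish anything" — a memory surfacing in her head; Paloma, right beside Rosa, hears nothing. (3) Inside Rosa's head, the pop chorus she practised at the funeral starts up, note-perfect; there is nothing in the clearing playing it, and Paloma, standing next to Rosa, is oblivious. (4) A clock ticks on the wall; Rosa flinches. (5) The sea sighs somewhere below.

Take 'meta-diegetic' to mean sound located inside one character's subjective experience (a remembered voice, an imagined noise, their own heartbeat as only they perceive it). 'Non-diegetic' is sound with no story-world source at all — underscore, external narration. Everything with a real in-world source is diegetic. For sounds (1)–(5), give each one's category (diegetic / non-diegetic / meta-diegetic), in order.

(1) is non-diegetic: it has no source in the story world and no character can hear it — it's underscore.
(2) it's Rosa's recollection rendered as sound; the other character can't hear it → meta-diegetic.
(3) is meta-diegetic: the music is a memory playing inside Rosa's mind alone; no real-world source, Paloma can't hear it.
Sound (4): a clock is a real object/event in the scene's world, so diegetic.
Sound (5): it's the actual ambient sound of the location, so diegetic.

non-diegetic, meta-diegetic, meta-diegetic, diegetic, diegetic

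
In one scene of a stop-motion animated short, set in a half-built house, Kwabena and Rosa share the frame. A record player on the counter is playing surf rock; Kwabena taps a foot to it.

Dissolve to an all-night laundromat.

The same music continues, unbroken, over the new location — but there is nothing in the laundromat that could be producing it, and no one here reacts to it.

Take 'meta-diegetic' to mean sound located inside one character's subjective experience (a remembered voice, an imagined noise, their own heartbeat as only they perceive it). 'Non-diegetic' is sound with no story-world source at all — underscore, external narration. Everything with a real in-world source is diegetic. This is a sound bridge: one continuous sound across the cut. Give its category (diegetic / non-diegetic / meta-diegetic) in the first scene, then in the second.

diegetic, non-diegetic

Scene one: a record player is an on-screen source and Kwabena reacts to it → diegetic.
Scene two: there is no source in the laundromat and no one hears it — it's now underscore → non-diegetic.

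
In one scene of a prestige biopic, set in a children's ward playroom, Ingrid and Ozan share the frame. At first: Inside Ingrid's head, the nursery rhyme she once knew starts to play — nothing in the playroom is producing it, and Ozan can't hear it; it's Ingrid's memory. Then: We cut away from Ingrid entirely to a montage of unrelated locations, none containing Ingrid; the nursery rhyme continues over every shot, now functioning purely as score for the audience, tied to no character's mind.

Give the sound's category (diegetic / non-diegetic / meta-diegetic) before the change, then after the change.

Before the change: the music lives inside Ingrid's mind alone; Ozan can't hear it → meta-diegetic.
After the change: once it plays over shots Ingrid isn't in, detached from any character's subjectivity, it's conventional underscore → non-diegetic.

meta-diegetic, non-diegetic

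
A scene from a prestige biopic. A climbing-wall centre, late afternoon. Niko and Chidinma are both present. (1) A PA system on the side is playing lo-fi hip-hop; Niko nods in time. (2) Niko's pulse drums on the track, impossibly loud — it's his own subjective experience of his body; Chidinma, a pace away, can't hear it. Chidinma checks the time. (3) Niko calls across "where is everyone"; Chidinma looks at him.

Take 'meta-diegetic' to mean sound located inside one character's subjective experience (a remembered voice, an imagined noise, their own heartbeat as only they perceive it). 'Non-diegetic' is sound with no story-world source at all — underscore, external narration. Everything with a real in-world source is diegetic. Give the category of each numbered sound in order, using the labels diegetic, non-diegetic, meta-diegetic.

Sound (1): the music comes from an on-screen device that Niko responds to, so diegetic.
Sound (2): point-of-audition from inside Niko's body; not a sound in the room, so meta-diegetic.
(3) on-screen dialogue — Niko speaks and Chidinma is there to hear → diegetic.

diegetic, meta-diegetic, diegetic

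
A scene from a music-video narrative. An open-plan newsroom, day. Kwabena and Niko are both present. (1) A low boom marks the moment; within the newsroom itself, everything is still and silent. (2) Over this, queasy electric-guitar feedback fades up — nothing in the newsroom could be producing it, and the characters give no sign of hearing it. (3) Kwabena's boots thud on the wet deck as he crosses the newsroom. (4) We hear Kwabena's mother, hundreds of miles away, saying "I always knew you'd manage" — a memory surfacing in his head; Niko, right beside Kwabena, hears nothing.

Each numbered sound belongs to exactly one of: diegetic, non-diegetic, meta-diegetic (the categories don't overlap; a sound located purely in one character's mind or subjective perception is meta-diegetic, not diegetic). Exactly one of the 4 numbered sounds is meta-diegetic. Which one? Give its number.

(1) is non-diegetic: an editorial stinger — it belongs to the cut, not the story world.
(2) nothing in the newsroom produces it and the characters don't hear it — pure soundtrack → non-diegetic.
(3) is diegetic: it's the physical sound of Kwabena moving in the space.
(4) is meta-diegetic: it's Kwabena's recollection rendered as sound; the other character can't hear it.
Only (4) is meta-diegetic.

4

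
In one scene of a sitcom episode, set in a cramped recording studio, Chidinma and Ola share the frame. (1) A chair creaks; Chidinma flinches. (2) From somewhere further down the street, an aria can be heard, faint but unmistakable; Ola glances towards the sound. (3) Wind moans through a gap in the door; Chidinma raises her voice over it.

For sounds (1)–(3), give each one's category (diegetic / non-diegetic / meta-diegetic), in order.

(1) a chair is a real object/event in the scene's world → diegetic.
(2) it's coming from somewhere further down the street — a location within the story world — and Ola reacts → diegetic.
(3) is diegetic: wind is part of the location's real environment.

diegetic, diegetic, diegetic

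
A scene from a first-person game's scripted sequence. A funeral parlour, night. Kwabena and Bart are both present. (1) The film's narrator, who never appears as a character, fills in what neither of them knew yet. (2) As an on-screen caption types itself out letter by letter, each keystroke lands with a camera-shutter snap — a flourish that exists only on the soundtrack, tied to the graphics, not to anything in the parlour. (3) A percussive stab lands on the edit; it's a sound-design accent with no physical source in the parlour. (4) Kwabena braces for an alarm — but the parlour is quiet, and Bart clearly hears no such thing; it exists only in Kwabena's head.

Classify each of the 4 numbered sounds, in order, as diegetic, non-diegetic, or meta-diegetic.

(1) the narrator exists outside the story world, addressing only the audience → non-diegetic.
(2) is non-diegetic: it accompanies on-screen graphics, not anything inside the story world.
Sound (3): it's a sound-design accent with no in-world source; no one in the scene can hear it, so non-diegetic.
(4) is meta-diegetic: subjective to Kwabena: the parlour is silent and Bart hears nothing.

non-diegetic, non-diegetic, non-diegetic, meta-diegetic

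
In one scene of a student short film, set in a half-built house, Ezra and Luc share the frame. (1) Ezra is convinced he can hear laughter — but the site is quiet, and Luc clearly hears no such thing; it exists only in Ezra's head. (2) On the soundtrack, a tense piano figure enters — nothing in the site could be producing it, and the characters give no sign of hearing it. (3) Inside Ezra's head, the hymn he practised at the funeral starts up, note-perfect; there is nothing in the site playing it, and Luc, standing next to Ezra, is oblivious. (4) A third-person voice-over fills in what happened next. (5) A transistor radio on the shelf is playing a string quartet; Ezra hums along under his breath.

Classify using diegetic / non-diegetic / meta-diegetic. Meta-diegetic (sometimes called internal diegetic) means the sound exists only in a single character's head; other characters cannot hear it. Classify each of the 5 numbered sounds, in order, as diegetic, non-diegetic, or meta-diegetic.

Sound (1): subjective to Ezra: the site is silent and Luc hears nothing, so meta-diegetic.
(2) is non-diegetic: nothing in the site produces it and the characters don't hear it — pure soundtrack.
(3) the music is a memory playing inside Ezra's mind alone; no real-world source, Luc can't hear it → meta-diegetic.
(4) is non-diegetic: the narrator exists outside the story world, addressing only the audience.
(5) source music from a transistor radio, which exists in the story world → diegetic.

meta-diegetic, non-diegetic, meta-diegetic, non-diegetic, diegetic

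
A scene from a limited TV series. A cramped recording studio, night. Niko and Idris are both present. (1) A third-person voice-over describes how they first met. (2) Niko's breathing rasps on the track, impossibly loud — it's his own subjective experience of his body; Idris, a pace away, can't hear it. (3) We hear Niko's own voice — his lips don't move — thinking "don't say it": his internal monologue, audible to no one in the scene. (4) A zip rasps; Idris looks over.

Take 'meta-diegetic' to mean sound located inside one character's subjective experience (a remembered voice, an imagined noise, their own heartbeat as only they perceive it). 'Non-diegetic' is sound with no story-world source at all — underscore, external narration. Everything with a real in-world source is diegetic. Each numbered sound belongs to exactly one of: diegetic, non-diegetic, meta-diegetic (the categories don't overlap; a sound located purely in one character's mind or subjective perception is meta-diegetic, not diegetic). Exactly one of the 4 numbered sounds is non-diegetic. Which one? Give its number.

1

(1) commentary laid over the scene from outside the fiction → non-diegetic.
(2) is meta-diegetic: a subjective body sound — Niko's private perception, inaudible to Idris.
(3) Niko's thought-voice: a private mental sound no other character can hear → meta-diegetic.
Sound (4): a zip is a real object/event in the scene's world, so diegetic.
Only (1) is non-diegetic.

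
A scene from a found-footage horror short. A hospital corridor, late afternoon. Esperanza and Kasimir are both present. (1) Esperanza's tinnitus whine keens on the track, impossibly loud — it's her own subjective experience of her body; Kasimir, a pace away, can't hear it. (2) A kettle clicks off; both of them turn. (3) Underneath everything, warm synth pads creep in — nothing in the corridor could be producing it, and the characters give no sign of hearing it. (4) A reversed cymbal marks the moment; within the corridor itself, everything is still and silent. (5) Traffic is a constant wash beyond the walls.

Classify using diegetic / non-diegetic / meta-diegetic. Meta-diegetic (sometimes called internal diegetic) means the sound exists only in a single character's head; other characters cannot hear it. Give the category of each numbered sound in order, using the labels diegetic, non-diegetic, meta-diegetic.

(1) is meta-diegetic: a subjective body sound — Esperanza's private perception, inaudible to Kasimir.
(2) is diegetic: the sound comes from a kettle physically present in the location.
Sound (3): nothing in the corridor produces it and the characters don't hear it — pure soundtrack, so non-diegetic.
(4) nothing in the scene produces it; it's an accent added for the audience → non-diegetic.
(5) it's the actual ambient sound of the location → diegetic.

meta-diegetic, diegetic, non-diegetic, non-diegetic, diegetic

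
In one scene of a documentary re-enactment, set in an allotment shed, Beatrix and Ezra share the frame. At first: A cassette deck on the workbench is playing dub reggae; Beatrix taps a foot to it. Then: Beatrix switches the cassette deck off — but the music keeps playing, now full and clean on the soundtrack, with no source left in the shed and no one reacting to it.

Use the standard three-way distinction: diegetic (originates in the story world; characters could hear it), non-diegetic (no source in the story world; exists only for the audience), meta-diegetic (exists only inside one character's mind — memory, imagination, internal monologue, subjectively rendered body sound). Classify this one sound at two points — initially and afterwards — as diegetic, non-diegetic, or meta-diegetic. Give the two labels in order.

diegetic, non-diegetic

Initially: a cassette deck is a real in-scene source and Beatrix reacts to it → diegetic.
Afterwards: there is no longer any in-world source and no one can hear it — it has become underscore → non-diegetic.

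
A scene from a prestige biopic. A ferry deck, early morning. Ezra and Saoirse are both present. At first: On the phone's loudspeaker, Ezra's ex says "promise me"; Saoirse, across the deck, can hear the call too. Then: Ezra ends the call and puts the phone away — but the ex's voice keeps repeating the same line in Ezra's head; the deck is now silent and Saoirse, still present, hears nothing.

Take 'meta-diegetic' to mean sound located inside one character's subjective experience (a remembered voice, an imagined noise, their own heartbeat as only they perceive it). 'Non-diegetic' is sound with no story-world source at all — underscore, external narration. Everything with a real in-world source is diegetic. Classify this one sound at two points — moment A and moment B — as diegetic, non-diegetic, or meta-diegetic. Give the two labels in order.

Moment A: the loudspeaker is an in-world source; both Ezra and Saoirse hear the call → diegetic.
Moment B: with the phone off, the voice continues only as Ezra's private mental replay — Saoirse can't hear it → meta-diegetic.

diegetic, meta-diegetic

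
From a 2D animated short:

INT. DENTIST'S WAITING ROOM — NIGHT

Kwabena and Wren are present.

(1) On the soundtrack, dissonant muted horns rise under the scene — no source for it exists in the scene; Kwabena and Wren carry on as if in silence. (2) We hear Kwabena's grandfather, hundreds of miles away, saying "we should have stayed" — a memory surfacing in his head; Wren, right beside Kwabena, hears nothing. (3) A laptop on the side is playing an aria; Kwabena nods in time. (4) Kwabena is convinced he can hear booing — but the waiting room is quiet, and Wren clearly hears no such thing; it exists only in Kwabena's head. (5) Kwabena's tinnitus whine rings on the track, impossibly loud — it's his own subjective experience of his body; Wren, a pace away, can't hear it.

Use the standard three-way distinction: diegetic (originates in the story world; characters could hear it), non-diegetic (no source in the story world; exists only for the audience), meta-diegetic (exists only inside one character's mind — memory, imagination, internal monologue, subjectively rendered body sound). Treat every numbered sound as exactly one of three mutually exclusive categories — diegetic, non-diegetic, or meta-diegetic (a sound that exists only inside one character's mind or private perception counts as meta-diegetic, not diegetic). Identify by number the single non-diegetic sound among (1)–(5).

1

Sound (1): nothing in the waiting room produces it and the characters don't hear it — pure soundtrack, so non-diegetic.
Sound (2): it's Kwabena's recollection rendered as sound; the other character can't hear it, so meta-diegetic.
(3) is diegetic: a laptop is a physical source in the scene and Kwabena reacts to it.
(4) the sound is imagined by Kwabena; nothing in the story world is producing it and Wren can't hear it → meta-diegetic.
(5) a subjective body sound — Kwabena's private perception, inaudible to Wren → meta-diegetic.
Only (1) is non-diegetic.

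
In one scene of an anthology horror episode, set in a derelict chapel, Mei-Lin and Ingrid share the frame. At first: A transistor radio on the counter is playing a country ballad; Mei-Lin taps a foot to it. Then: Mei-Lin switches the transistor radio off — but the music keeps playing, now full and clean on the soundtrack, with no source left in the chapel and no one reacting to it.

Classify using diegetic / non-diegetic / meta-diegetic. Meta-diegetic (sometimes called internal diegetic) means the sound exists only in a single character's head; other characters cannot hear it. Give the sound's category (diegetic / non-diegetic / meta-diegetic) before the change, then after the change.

Before the change: a transistor radio is a real in-scene source and Mei-Lin reacts to it → diegetic.
After the change: there is no longer any in-world source and no one can hear it — it has become underscore → non-diegetic.

diegetic, non-diegetic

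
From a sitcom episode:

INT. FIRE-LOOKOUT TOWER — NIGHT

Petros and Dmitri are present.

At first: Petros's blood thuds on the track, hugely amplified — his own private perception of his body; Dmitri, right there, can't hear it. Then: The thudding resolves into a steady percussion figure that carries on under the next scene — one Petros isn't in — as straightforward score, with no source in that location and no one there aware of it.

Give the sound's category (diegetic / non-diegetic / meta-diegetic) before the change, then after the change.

Before the change: it's Petros's subjective body sound, inaudible to Dmitri → meta-diegetic.
After the change: detached from Petros and playing as sourceless score over a scene he isn't in — for the audience only → non-diegetic.

meta-diegetic, non-diegetic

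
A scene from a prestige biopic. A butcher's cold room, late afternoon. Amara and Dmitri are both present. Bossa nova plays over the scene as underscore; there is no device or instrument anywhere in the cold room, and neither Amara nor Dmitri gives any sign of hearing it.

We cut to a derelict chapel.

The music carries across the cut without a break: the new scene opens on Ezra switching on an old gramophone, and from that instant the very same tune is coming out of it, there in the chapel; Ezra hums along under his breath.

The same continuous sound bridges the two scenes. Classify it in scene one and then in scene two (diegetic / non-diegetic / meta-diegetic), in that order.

non-diegetic, diegetic

Scene one: there's no in-world source anywhere and no character hears it — underscore for the audience only → non-diegetic.
Scene two: once Ezra turns on an old gramophone, the music has a real source in the story world and Ezra reacts to it → diegetic.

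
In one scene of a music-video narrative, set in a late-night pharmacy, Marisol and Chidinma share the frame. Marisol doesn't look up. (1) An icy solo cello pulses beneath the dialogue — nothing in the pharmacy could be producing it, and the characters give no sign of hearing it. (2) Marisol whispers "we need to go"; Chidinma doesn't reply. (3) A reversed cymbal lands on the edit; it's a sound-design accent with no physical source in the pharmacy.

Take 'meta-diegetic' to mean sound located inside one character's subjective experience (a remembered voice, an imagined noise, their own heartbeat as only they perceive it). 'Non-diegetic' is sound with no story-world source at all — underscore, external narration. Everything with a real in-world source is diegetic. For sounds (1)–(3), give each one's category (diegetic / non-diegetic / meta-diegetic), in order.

non-diegetic, diegetic, non-diegetic

(1) is non-diegetic: it has no source in the story world and no character can hear it — it's underscore.
Sound (2): on-screen dialogue — Marisol speaks and Chidinma is there to hear, so diegetic.
Sound (3): nothing in the scene produces it; it's an accent added for the audience, so non-diegetic.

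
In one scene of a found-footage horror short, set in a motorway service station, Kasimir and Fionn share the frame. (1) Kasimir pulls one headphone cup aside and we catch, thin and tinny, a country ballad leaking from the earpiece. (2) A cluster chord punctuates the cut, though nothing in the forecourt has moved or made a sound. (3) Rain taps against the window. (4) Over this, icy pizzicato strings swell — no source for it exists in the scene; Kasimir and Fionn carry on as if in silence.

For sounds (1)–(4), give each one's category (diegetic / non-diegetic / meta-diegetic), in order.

(1) it's leaking from a physical pair of headphones in the scene → diegetic.
(2) is non-diegetic: nothing in the scene produces it; it's an accent added for the audience.
(3) ambient/room sound belonging to the story's physical space → diegetic.
(4) score with no on-screen or off-screen source; it exists for the audience alone → non-diegetic.

diegetic, non-diegetic, diegetic, non-diegetic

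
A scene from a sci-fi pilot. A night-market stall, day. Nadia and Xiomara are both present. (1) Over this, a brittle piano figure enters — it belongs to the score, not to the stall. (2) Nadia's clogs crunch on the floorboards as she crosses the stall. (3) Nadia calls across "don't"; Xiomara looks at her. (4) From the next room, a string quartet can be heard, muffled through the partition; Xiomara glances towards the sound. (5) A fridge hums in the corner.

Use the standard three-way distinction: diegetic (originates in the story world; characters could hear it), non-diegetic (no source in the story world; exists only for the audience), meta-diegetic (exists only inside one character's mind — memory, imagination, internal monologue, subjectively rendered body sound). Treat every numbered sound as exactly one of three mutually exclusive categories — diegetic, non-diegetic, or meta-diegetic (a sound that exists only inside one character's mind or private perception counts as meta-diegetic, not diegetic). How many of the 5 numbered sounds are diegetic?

4

Sound (1): nothing in the stall produces it and the characters don't hear it — pure soundtrack, so non-diegetic.
(2) is diegetic: a character's body making contact with the set — an in-world sound.
(3) Nadia is a character speaking aloud in the scene → diegetic.
(4) the music has an off-screen but real-world source and a character hears it → diegetic.
(5) it's the actual ambient sound of the location → diegetic.
Diegetic: (2), (3), (4), (5) — that's 4.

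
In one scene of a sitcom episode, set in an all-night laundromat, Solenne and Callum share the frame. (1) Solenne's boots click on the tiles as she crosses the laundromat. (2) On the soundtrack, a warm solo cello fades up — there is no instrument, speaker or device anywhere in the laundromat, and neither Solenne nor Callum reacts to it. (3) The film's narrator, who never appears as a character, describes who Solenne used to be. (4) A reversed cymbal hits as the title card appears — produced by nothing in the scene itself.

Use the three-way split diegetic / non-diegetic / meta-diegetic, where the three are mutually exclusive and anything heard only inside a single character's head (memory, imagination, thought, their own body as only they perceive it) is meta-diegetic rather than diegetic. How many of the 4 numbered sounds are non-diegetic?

(1) is diegetic: a character's body making contact with the set — an in-world sound.
(2) it has no source in the story world and no character can hear it — it's underscore → non-diegetic.
(3) the narrator exists outside the story world, addressing only the audience → non-diegetic.
Sound (4): an editorial stinger — it belongs to the cut, not the story world, so non-diegetic.
So 3 of the 4 are non-diegetic: (2), (3), (4).

3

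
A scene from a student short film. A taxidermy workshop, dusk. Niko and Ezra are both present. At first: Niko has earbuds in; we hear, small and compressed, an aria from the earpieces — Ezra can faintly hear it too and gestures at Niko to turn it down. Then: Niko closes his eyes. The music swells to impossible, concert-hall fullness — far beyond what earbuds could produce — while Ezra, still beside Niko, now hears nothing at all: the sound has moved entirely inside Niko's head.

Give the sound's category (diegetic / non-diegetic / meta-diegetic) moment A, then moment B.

diegetic, meta-diegetic

Moment A: the earbuds are a physical source both characters can hear → diegetic.
Moment B: the music now exists only as Niko's subjective experience; Ezra can no longer hear it → meta-diegetic.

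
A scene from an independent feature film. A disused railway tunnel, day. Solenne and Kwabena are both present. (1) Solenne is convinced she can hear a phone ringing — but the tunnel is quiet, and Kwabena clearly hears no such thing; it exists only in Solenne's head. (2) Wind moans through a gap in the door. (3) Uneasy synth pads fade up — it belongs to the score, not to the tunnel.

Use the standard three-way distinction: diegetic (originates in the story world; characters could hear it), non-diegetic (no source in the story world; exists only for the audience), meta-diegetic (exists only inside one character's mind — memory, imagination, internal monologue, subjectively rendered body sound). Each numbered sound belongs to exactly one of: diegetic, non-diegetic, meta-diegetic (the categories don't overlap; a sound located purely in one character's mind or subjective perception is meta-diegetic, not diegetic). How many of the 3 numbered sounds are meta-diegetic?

1

Sound (1): subjective to Solenne: the tunnel is silent and Kwabena hears nothing, so meta-diegetic.
Sound (2): it's the actual ambient sound of the location, so diegetic.
Sound (3): it has no source in the story world and no character can hear it — it's underscore, so non-diegetic.
Meta-diegetic: (1) — that's 1.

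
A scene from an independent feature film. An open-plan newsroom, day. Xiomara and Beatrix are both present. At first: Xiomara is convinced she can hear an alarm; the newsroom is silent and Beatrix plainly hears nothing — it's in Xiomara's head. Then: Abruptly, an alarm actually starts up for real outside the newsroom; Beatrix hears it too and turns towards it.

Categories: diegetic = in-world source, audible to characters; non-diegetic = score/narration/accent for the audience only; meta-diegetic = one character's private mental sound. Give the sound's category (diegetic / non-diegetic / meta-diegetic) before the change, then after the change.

Before the change: only Xiomara 'hears' it — imagined, in her mind → meta-diegetic.
After the change: now there's a real external source and Beatrix hears it too — in the story world → diegetic.

meta-diegetic, diegetic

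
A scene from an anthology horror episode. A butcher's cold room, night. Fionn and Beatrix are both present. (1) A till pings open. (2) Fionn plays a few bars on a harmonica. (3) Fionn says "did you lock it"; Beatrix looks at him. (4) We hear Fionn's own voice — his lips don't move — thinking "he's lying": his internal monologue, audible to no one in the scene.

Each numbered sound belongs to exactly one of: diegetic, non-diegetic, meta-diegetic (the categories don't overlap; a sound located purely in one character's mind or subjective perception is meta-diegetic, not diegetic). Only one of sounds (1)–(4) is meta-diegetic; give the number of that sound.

Sound (1): the sound comes from a till physically present in the location, so diegetic.
(2) is diegetic: the instrument and the performer are both in the scene.
Sound (3): on-screen dialogue — Fionn speaks and Beatrix is there to hear, so diegetic.
Sound (4): Fionn's thought-voice: a private mental sound no other character can hear, so meta-diegetic.
Only (4) is meta-diegetic.

4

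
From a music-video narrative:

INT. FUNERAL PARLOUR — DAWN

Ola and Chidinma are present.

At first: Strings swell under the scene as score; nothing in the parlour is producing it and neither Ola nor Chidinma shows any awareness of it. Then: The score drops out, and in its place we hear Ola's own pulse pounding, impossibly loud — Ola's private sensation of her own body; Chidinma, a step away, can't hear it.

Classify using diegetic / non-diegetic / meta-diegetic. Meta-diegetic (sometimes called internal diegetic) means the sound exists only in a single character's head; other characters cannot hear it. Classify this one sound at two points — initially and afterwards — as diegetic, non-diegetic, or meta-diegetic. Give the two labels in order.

non-diegetic, meta-diegetic

Initially: underscore with no in-world source, inaudible to the characters → non-diegetic.
Afterwards: the body sound is Ola's subjective perception alone — Chidinma can't hear it → meta-diegetic.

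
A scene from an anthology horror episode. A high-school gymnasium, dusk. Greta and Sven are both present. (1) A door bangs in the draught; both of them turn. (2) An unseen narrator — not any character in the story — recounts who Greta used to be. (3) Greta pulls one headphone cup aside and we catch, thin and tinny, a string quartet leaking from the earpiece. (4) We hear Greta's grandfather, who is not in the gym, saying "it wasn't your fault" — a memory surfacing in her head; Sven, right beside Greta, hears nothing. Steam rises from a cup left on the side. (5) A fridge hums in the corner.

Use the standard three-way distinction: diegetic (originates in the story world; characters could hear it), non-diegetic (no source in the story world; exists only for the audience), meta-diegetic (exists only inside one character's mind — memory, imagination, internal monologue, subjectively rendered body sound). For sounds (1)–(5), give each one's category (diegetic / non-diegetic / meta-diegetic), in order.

(1) the sound comes from a door physically present in the location → diegetic.
Sound (2): the narrator exists outside the story world, addressing only the audience, so non-diegetic.
(3) is diegetic: the earpiece is a real device on Greta's head — source music.
Sound (4): the voice is a memory playing only inside Greta's mind; Sven can't hear it, so meta-diegetic.
(5) is diegetic: ambient/room sound belonging to the story's physical space.

diegetic, non-diegetic, diegetic, meta-diegetic, diegetic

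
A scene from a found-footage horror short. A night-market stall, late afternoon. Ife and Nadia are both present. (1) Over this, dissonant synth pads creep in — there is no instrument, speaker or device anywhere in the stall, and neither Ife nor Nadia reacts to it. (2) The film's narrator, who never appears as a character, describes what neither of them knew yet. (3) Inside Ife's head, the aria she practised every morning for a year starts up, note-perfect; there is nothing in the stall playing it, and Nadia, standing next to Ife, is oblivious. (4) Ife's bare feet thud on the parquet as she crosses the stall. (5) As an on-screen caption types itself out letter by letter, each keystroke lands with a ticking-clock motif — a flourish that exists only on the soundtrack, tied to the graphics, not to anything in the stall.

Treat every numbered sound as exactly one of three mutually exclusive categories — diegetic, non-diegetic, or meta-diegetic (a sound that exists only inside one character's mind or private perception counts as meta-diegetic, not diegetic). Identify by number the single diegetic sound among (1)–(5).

4

(1) it has no source in the story world and no character can hear it — it's underscore → non-diegetic.
Sound (2): the narrator exists outside the story world, addressing only the audience, so non-diegetic.
Sound (3): remembered music, private to Ife — Nadia is oblivious because it isn't in the room, so meta-diegetic.
(4) it's the physical sound of Ife moving in the space → diegetic.
Sound (5): the caption isn't part of the story world, so neither is the sound tied to it, so non-diegetic.
Only (4) is diegetic.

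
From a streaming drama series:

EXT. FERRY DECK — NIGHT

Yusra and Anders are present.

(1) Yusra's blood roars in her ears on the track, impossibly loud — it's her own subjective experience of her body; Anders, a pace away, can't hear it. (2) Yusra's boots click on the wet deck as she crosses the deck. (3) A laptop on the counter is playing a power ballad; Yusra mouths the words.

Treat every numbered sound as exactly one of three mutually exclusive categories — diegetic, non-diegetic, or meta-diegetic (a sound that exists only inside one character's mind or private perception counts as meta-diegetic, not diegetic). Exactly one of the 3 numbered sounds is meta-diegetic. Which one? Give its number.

1

Sound (1): a subjective body sound — Yusra's private perception, inaudible to Anders, so meta-diegetic.
Sound (2): a character's body making contact with the set — an in-world sound, so diegetic.
(3) is diegetic: a laptop is a physical source in the scene and Yusra reacts to it.
Only (1) is meta-diegetic.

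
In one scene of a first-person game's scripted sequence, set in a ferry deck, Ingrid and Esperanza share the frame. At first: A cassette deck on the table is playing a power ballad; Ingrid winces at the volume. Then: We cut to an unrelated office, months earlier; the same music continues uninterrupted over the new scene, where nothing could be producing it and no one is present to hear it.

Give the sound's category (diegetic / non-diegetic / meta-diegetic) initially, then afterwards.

Initially: a cassette deck is a real in-scene source and Ingrid reacts to it → diegetic.
Afterwards: there is no longer any in-world source and no one can hear it — it has become underscore → non-diegetic.

diegetic, non-diegetic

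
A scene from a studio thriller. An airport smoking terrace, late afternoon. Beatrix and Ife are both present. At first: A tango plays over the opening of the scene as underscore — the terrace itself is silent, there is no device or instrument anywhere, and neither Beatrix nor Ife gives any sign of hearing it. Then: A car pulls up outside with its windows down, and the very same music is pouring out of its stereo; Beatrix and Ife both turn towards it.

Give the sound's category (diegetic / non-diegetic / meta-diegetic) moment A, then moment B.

non-diegetic, diegetic

Moment A: no in-world source exists and no character can hear it — underscore → non-diegetic.
Moment B: the car stereo is now a real source in the story world and the characters hear it → diegetic.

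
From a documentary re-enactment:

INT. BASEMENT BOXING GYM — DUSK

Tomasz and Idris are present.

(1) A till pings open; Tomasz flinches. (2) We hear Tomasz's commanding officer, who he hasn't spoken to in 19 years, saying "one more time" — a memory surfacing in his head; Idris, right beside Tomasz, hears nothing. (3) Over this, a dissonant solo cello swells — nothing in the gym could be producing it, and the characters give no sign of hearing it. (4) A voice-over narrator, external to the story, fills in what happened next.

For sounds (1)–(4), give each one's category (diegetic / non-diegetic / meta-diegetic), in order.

diegetic, meta-diegetic, non-diegetic, non-diegetic

(1) an in-world source (a till); characters could hear it → diegetic.
Sound (2): it's Tomasz's recollection rendered as sound; the other character can't hear it, so meta-diegetic.
(3) is non-diegetic: score with no on-screen or off-screen source; it exists for the audience alone.
(4) is non-diegetic: commentary laid over the scene from outside the fiction.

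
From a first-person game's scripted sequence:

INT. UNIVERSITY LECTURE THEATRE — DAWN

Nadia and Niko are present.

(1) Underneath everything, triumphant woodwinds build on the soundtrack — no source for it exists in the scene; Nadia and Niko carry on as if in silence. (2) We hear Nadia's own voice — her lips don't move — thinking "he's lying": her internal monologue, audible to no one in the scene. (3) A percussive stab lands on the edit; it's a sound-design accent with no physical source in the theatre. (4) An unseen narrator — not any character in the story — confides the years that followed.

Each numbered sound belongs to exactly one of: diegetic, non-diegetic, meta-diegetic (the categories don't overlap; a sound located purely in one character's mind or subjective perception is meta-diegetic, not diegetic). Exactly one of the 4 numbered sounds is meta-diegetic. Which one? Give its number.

2

(1) is non-diegetic: nothing in the theatre produces it and the characters don't hear it — pure soundtrack.
Sound (2): internal monologue — inside Nadia's mind, not spoken into the scene, so meta-diegetic.
Sound (3): it's a sound-design accent with no in-world source; no one in the scene can hear it, so non-diegetic.
(4) is non-diegetic: external voice-over — not a character, not heard by anyone in the scene.
Only (2) is meta-diegetic.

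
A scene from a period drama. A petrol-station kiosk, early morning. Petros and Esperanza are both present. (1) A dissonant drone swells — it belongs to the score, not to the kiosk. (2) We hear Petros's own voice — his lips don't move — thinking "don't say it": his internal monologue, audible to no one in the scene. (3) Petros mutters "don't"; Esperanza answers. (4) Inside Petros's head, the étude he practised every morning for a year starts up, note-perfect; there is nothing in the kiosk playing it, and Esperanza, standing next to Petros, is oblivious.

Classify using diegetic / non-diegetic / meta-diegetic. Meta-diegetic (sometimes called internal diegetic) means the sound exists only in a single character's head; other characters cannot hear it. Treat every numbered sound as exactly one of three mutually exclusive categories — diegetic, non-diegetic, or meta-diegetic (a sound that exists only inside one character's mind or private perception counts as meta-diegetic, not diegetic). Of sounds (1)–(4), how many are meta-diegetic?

2

(1) is non-diegetic: score with no on-screen or off-screen source; it exists for the audience alone.
(2) is meta-diegetic: internal monologue — inside Petros's mind, not spoken into the scene.
Sound (3): Petros is a character speaking aloud in the scene, so diegetic.
(4) is meta-diegetic: it lives in Petros's subjectivity, not in the kiosk.
So 2 of the 4 are meta-diegetic: (2), (4).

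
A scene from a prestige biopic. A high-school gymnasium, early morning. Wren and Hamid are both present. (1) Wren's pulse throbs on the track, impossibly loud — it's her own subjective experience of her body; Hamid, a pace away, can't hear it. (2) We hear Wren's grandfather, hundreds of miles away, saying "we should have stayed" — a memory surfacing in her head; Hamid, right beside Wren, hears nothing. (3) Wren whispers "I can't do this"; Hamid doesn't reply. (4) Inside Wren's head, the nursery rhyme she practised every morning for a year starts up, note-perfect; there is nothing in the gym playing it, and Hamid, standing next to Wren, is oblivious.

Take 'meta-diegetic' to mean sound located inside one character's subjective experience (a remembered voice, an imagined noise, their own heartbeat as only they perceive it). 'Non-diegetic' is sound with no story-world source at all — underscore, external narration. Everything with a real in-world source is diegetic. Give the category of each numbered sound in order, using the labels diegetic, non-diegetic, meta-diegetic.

(1) point-of-audition from inside Wren's body; not a sound in the room → meta-diegetic.
Sound (2): a remembered line, private to Wren — not present in the room, not audible to Hamid, so meta-diegetic.
Sound (3): spoken by a character present in the story world, so diegetic.
(4) is meta-diegetic: it lives in Wren's subjectivity, not in the gym.

meta-diegetic, meta-diegetic, diegetic, meta-diegetic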